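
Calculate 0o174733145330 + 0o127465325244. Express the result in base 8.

0o324420472574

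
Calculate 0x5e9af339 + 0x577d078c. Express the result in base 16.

Add column by column in base 16, right to left:
  9+c = 5 carry 1
  3+8+1 = c
  3+7 = a
  f+0 = f
  a+d = 7 carry 1
  9+7+1 = 1 carry 1
  e+7+1 = 6 carry 1
  5+5+1 = b

0xb617fac5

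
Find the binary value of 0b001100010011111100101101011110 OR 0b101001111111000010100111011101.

OR bit by bit (1 where either bit is 1):
  001100010011111100101101011110
| 101001111111000010100111011101
= 101101111111111110101111011111

0b101101111111111110101111011111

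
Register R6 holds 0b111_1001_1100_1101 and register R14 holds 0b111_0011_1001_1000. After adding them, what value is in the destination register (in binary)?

Add column by column in base 2, right to left:
  1+0 = 1
  0+0 = 0
  1+0 = 1
  1+1 = 0 carry 1
  0+1+1 = 0 carry 1
  0+0+1 = 1
  1+0 = 1
  1+1 = 0 carry 1
  1+1+1 = 1 carry 1
  0+1+1 = 0 carry 1
  0+0+1 = 1
  1+0 = 1
  1+1 = 0 carry 1
  1+1+1 = 1 carry 1
  1+1+1 = 1 carry 1
  final carry 1

0b1110110101100101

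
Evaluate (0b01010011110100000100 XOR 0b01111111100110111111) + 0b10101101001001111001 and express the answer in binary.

First 0b01010011110100000100 XOR 0b01111111100110111111 = 0b00101100010010111011.
Add column by column in base 2, right to left:
  1+1 = 0 carry 1
  1+0+1 = 0 carry 1
  0+0+1 = 1
  1+1 = 0 carry 1
  1+1+1 = 1 carry 1
  1+1+1 = 1 carry 1
  0+1+1 = 0 carry 1
  1+0+1 = 0 carry 1
  0+0+1 = 1
  0+1 = 1
  1+0 = 1
  0+0 = 0
  0+1 = 1
  0+0 = 0
  1+1 = 0 carry 1
  1+1+1 = 1 carry 1
  0+0+1 = 1
  1+1 = 0 carry 1
  0+0+1 = 1
  0+1 = 1

0b11011001011100110100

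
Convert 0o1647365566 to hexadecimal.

0xE9DEB76

Each octal digit is 3 bits: 1=001 6=110 4=100 7=111 3=011 6=110 5=101 5=101 6=110 6=110.
Group the bits into nibbles: 1110 1001 1101 1110 1011 0111 0110 → E9DEB76.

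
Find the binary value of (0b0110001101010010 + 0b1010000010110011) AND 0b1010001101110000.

0b0

Add column by column in base 2, right to left:
  0+1 = 1
  1+1 = 0 carry 1
  0+0+1 = 1
  0+0 = 0
  1+1 = 0 carry 1
  0+1+1 = 0 carry 1
  1+0+1 = 0 carry 1
  0+1+1 = 0 carry 1
  1+0+1 = 0 carry 1
  1+0+1 = 0 carry 1
  0+0+1 = 1
  0+0 = 0
  0+0 = 0
  1+1 = 0 carry 1
  1+0+1 = 0 carry 1
  0+1+1 = 0 carry 1
  final carry 1
Sum = 0b10000010000000101; now AND with 0b1010001101110000:
  10000010000000101
& 01010001101110000
= 00000000000000000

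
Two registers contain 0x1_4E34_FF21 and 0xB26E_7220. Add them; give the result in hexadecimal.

0x200A37141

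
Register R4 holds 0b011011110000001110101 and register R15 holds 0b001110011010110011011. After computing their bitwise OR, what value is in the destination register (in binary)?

OR bit by bit (1 where either bit is 1):
  011011110000001110101
| 001110011010110011011
= 011111111010111111111

0b011111111010111111111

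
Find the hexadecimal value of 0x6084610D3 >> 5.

5 bits is not a whole number of base-16 digits; in binary: 11000001000010001100001000011010011 >> 5 = 110000010000100011000010000110.

0x30423086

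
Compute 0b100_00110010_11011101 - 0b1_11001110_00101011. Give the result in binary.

0b100110010010110010

Subtract column by column in base 2:
  1-1 → 0
  0-1 → 1 (borrow)
  1-0-1 → 0
  1-1 → 0
  1-0 → 1
  0-1 → 1 (borrow)
  1-0-1 → 0
  1-0 → 1
  0-0 → 0
  1-1 → 0
  0-1 → 1 (borrow)
  0-1-1 → 0 (borrow)
  1-0-1 → 0
  1-0 → 1
  0-1 → 1 (borrow)
  0-1-1 → 0 (borrow)
  0-1-1 → 0 (borrow)
  0-0-1 → 1 (borrow)
  1-0-1 → 0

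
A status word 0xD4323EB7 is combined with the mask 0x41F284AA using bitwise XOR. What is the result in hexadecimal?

XOR each hex digit independently (no carries):
  D^4=9, 4^1=5, 3^F=C, 2^2=0, 3^8=B, E^4=A, B^A=1, 7^A=D

0x95C0BA1D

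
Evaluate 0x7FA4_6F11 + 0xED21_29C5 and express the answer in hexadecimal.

0x16CC598D6

Add column by column in base 16, right to left:
  1+5 = 6
  1+C = D
  F+9 = 8 carry 1
  6+2+1 = 9
  4+1 = 5
  A+2 = C
  F+D = C carry 1
  7+E+1 = 6 carry 1
  final carry 1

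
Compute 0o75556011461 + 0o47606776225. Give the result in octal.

0o145365007706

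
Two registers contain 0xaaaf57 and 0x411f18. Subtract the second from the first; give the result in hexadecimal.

Subtract column by column in base 16:
  7-8 → f (borrow)
  5-1-1 → 3
  f-f → 0
  a-1 → 9
  a-1 → 9
  a-4 → 6

0x69903f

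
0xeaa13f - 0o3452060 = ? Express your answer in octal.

0xeaa13f = 0o72520477 in octal.
Subtract column by column in base 8:
  7-0 → 7
  7-6 → 1
  4-0 → 4
  0-2 → 6 (borrow)
  2-5-1 → 4 (borrow)
  5-4-1 → 0
  2-3 → 7 (borrow)
  7-0-1 → 6

0o67046417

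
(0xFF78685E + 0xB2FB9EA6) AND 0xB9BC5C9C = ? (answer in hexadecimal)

0xB0340404

Add column by column in base 16, right to left:
  E+6 = 4 carry 1
  5+A+1 = 0 carry 1
  8+E+1 = 7 carry 1
  6+9+1 = 0 carry 1
  8+B+1 = 4 carry 1
  7+F+1 = 7 carry 1
  F+2+1 = 2 carry 1
  F+B+1 = B carry 1
  final carry 1
Sum = 0x1B2740704; now AND with 0xB9BC5C9C:
  1&0=0, B&B=B, 2&9=0, 7&B=3, 4&C=4, 0&5=0, 7&C=4, 0&9=0, 4&C=4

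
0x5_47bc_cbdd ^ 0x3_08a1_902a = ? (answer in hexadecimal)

XOR each hex digit independently (no carries):
  5^3=6, 4^0=4, 7^8=f, b^a=1, c^1=d, c^9=5, b^0=b, d^2=f, d^a=7

0x64f1d5bf7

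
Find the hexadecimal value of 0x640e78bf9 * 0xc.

0x4b0ada8fac

Multiply each base-16 digit by 12, carrying:
  9×12 = 108 → write c carry 6
  f×12+6 = 186 → write a carry 11
  b×12+11 = 143 → write f carry 8
  8×12+8 = 104 → write 8 carry 6
  7×12+6 = 90 → write a carry 5
  e×12+5 = 173 → write d carry 10
  0×12+10 = 10 → write a
  4×12 = 48 → write 0 carry 3
  6×12+3 = 75 → write b carry 4
  remaining carry: 4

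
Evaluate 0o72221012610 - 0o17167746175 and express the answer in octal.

0o53031044413

Subtract column by column in base 8:
  0-5 → 3 (borrow)
  1-7-1 → 1 (borrow)
  6-1-1 → 4
  2-6 → 4 (borrow)
  1-4-1 → 4 (borrow)
  0-7-1 → 0 (borrow)
  1-7-1 → 1 (borrow)
  2-6-1 → 3 (borrow)
  2-1-1 → 0
  2-7 → 3 (borrow)
  7-1-1 → 5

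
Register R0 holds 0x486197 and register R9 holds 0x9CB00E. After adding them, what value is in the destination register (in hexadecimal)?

0xE511A5

Add column by column in base 16, right to left:
  7+E = 5 carry 1
  9+0+1 = A
  1+0 = 1
  6+B = 1 carry 1
  8+C+1 = 5 carry 1
  4+9+1 = E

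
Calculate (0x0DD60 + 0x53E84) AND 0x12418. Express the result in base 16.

Add column by column in base 16, right to left:
  0+4 = 4
  6+8 = E
  D+E = B carry 1
  D+3+1 = 1 carry 1
  0+5+1 = 6
Sum = 0x61BE4; now AND with 0x12418:
  6&1=0, 1&2=0, B&4=0, E&1=0, 4&8=0

0x0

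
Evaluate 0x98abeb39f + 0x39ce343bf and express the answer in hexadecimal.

Add column by column in base 16, right to left:
  f+f = e carry 1
  9+b+1 = 5 carry 1
  3+3+1 = 7
  b+4 = f
  e+3 = 1 carry 1
  b+e+1 = a carry 1
  a+c+1 = 7 carry 1
  8+9+1 = 2 carry 1
  9+3+1 = d

0xd27a1f75e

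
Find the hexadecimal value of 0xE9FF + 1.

0xEA00

The trailing 2 digits are F (max in base 16), so adding 1 cascades: they roll to 0 and the next digit up increments.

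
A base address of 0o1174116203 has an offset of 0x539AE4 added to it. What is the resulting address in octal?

0x539AE4 = 0o24715344 in octal.
Add column by column in base 8, right to left:
  3+4 = 7
  0+4 = 4
  2+3 = 5
  6+5 = 3 carry 1
  1+1+1 = 3
  1+7 = 0 carry 1
  4+4+1 = 1 carry 1
  7+2+1 = 2 carry 1
  1+0+1 = 2
  1+0 = 1

0o1221033547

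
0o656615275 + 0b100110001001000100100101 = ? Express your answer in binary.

0o656615275 = 0b110101110110001101010111101 in binary.
Add column by column in base 2, right to left:
  1+1 = 0 carry 1
  0+0+1 = 1
  1+1 = 0 carry 1
  1+0+1 = 0 carry 1
  1+0+1 = 0 carry 1
  1+1+1 = 1 carry 1
  0+0+1 = 1
  1+0 = 1
  0+1 = 1
  1+0 = 1
  0+0 = 0
  1+0 = 1
  1+1 = 0 carry 1
  0+0+1 = 1
  0+0 = 0
  0+1 = 1
  1+0 = 1
  1+0 = 1
  0+0 = 0
  1+1 = 0 carry 1
  1+1+1 = 1 carry 1
  1+0+1 = 0 carry 1
  0+0+1 = 1
  1+1 = 0 carry 1
  0+0+1 = 1
  1+0 = 1
  1+0 = 1

0b111010100111010101111100010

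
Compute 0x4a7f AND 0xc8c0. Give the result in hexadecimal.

0x4840

AND each hex digit independently (no carries):
  4&c=4, a&8=8, 7&c=4, f&0=0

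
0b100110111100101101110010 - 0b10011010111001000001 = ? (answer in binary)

0b100100100001110100110001

Subtract column by column in base 2:
  0-1 → 1 (borrow)
  1-0-1 → 0
  0-0 → 0
  0-0 → 0
  1-0 → 1
  1-0 → 1
  1-1 → 0
  0-0 → 0
  1-0 → 1
  1-1 → 0
  0-1 → 1 (borrow)
  1-1-1 → 1 (borrow)
  0-0-1 → 1 (borrow)
  0-1-1 → 0 (borrow)
  1-0-1 → 0
  1-1 → 0
  1-1 → 0
  1-0 → 1
  0-0 → 0
  1-1 → 0
  1-0 → 1
  0-0 → 0
  0-0 → 0
  1-0 → 1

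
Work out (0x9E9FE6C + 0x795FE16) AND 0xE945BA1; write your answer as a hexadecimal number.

Add column by column in base 16, right to left:
  C+6 = 2 carry 1
  6+1+1 = 8
  E+E = C carry 1
  F+F+1 = F carry 1
  9+5+1 = F
  E+9 = 7 carry 1
  9+7+1 = 1 carry 1
  final carry 1
Sum = 0x117FFC82; now AND with 0xE945BA1:
  1&0=0, 1&E=0, 7&9=1, F&4=4, F&5=5, C&B=8, 8&A=8, 2&1=0

0x145880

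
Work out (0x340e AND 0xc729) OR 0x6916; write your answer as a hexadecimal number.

0x340e AND 0xc729 = 0x0408.
Then OR with 0x6916.

0x6d1e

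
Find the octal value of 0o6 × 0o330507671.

Multiply each base-8 digit by 6, carrying:
  1×6 = 6 → write 6
  7×6 = 42 → write 2 carry 5
  6×6+5 = 41 → write 1 carry 5
  7×6+5 = 47 → write 7 carry 5
  0×6+5 = 5 → write 5
  5×6 = 30 → write 6 carry 3
  0×6+3 = 3 → write 3
  3×6 = 18 → write 2 carry 2
  3×6+2 = 20 → write 4 carry 2
  remaining carry: 2

0o2423657126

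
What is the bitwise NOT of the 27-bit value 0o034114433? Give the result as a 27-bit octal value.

0o743663344

Each oct digit d becomes 7−d:
  0→7, 3→4, 4→3, 1→6, 1→6, 4→3, 4→3, 3→4, 3→4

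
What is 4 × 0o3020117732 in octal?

0o14100477550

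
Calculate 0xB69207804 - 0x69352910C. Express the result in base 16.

0x4D5CDE6F8

Subtract column by column in base 16:
  4-C → 8 (borrow)
  0-0-1 → F (borrow)
  8-1-1 → 6
  7-9 → E (borrow)
  0-2-1 → D (borrow)
  2-5-1 → C (borrow)
  9-3-1 → 5
  6-9 → D (borrow)
  B-6-1 → 4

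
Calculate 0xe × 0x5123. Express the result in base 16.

Multiply each base-16 digit by 14, carrying:
  3×14 = 42 → write a carry 2
  2×14+2 = 30 → write e carry 1
  1×14+1 = 15 → write f
  5×14 = 70 → write 6 carry 4
  remaining carry: 4

0x46fea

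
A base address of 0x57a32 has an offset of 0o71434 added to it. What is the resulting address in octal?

0x57a32 = 0o1275062 in octal.
Add column by column in base 8, right to left:
  2+4 = 6
  6+3 = 1 carry 1
  0+4+1 = 5
  5+1 = 6
  7+7 = 6 carry 1
  2+0+1 = 3
  1+0 = 1

0o1366516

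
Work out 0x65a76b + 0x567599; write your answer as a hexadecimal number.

Add column by column in base 16, right to left:
  b+9 = 4 carry 1
  6+9+1 = 0 carry 1
  7+5+1 = d
  a+7 = 1 carry 1
  5+6+1 = c
  6+5 = b

0xbc1d04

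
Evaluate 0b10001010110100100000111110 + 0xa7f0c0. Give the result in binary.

0b10110100110011100011111110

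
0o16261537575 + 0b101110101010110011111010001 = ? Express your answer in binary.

0b1111000100111000010011101001110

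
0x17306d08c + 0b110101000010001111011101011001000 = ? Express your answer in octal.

0o143323505524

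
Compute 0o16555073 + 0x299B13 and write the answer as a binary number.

0o16555073 = 0b1110101101101000111011 in binary.
0x299B13 = 0b1010011001101100010011 in binary.
Add column by column in base 2, right to left:
  1+1 = 0 carry 1
  1+1+1 = 1 carry 1
  0+0+1 = 1
  1+0 = 1
  1+1 = 0 carry 1
  1+0+1 = 0 carry 1
  0+0+1 = 1
  0+0 = 0
  0+1 = 1
  1+1 = 0 carry 1
  0+0+1 = 1
  1+1 = 0 carry 1
  1+1+1 = 1 carry 1
  0+0+1 = 1
  1+0 = 1
  1+1 = 0 carry 1
  0+1+1 = 0 carry 1
  1+0+1 = 0 carry 1
  0+0+1 = 1
  1+1 = 0 carry 1
  1+0+1 = 0 carry 1
  1+1+1 = 1 carry 1
  final carry 1

0b11001000111010101001110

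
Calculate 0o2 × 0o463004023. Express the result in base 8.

0o1146010046

Multiply each base-8 digit by 2, carrying:
  3×2 = 6 → write 6
  2×2 = 4 → write 4
  0×2 = 0 → write 0
  4×2 = 8 → write 0 carry 1
  0×2+1 = 1 → write 1
  0×2 = 0 → write 0
  3×2 = 6 → write 6
  6×2 = 12 → write 4 carry 1
  4×2+1 = 9 → write 1 carry 1
  remaining carry: 1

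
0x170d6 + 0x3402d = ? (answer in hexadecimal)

0x4b103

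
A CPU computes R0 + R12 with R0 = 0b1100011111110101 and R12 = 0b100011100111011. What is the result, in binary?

Add column by column in base 2, right to left:
  1+1 = 0 carry 1
  0+1+1 = 0 carry 1
  1+0+1 = 0 carry 1
  0+1+1 = 0 carry 1
  1+1+1 = 1 carry 1
  1+1+1 = 1 carry 1
  1+0+1 = 0 carry 1
  1+0+1 = 0 carry 1
  1+1+1 = 1 carry 1
  1+1+1 = 1 carry 1
  1+1+1 = 1 carry 1
  0+0+1 = 1
  0+0 = 0
  0+0 = 0
  1+1 = 0 carry 1
  1+0+1 = 0 carry 1
  final carry 1

0b10000111100110000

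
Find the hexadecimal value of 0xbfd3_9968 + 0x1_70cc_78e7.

0x230a0124f

Add column by column in base 16, right to left:
  8+7 = f
  6+e = 4 carry 1
  9+8+1 = 2 carry 1
  9+7+1 = 1 carry 1
  3+c+1 = 0 carry 1
  d+c+1 = a carry 1
  f+0+1 = 0 carry 1
  b+7+1 = 3 carry 1
  0+1+1 = 2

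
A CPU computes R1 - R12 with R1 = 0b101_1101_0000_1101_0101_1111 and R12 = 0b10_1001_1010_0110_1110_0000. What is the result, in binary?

0b1100110110011001111111

Subtract column by column in base 2:
  1-0 → 1
  1-0 → 1
  1-0 → 1
  1-0 → 1
  1-0 → 1
  0-1 → 1 (borrow)
  1-1-1 → 1 (borrow)
  0-1-1 → 0 (borrow)
  1-0-1 → 0
  0-1 → 1 (borrow)
  1-1-1 → 1 (borrow)
  1-0-1 → 0
  0-0 → 0
  0-1 → 1 (borrow)
  0-0-1 → 1 (borrow)
  0-1-1 → 0 (borrow)
  1-1-1 → 1 (borrow)
  0-0-1 → 1 (borrow)
  1-0-1 → 0
  1-1 → 0
  1-0 → 1
  0-1 → 1 (borrow)
  1-0-1 → 0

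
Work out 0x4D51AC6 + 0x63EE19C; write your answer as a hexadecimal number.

Add column by column in base 16, right to left:
  6+C = 2 carry 1
  C+9+1 = 6 carry 1
  A+1+1 = C
  1+E = F
  5+E = 3 carry 1
  D+3+1 = 1 carry 1
  4+6+1 = B

0xB13FC62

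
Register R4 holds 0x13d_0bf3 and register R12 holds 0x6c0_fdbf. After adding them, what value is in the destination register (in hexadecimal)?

Add column by column in base 16, right to left:
  3+f = 2 carry 1
  f+b+1 = b carry 1
  b+d+1 = 9 carry 1
  0+f+1 = 0 carry 1
  d+0+1 = e
  3+c = f
  1+6 = 7

0x7fe09b2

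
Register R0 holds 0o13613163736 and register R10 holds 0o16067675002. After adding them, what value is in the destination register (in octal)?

0o31703060740

Add column by column in base 8, right to left:
  6+2 = 0 carry 1
  3+0+1 = 4
  7+0 = 7
  3+5 = 0 carry 1
  6+7+1 = 6 carry 1
  1+6+1 = 0 carry 1
  3+7+1 = 3 carry 1
  1+6+1 = 0 carry 1
  6+0+1 = 7
  3+6 = 1 carry 1
  1+1+1 = 3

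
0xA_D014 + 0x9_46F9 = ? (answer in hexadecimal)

0x14170D

Add column by column in base 16, right to left:
  4+9 = D
  1+F = 0 carry 1
  0+6+1 = 7
  D+4 = 1 carry 1
  A+9+1 = 4 carry 1
  final carry 1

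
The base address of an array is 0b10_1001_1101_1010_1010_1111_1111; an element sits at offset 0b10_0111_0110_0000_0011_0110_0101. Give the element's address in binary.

Add column by column in base 2, right to left:
  1+1 = 0 carry 1
  1+0+1 = 0 carry 1
  1+1+1 = 1 carry 1
  1+0+1 = 0 carry 1
  1+0+1 = 0 carry 1
  1+1+1 = 1 carry 1
  1+1+1 = 1 carry 1
  1+0+1 = 0 carry 1
  0+1+1 = 0 carry 1
  1+1+1 = 1 carry 1
  0+0+1 = 1
  1+0 = 1
  0+0 = 0
  1+0 = 1
  0+0 = 0
  1+0 = 1
  1+0 = 1
  0+1 = 1
  1+1 = 0 carry 1
  1+0+1 = 0 carry 1
  1+1+1 = 1 carry 1
  0+1+1 = 0 carry 1
  0+1+1 = 0 carry 1
  1+0+1 = 0 carry 1
  0+0+1 = 1
  1+1 = 0 carry 1
  final carry 1

0b101000100111010111001100100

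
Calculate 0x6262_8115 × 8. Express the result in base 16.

Multiply each base-16 digit by 8, carrying:
  5×8 = 40 → write 8 carry 2
  1×8+2 = 10 → write A
  1×8 = 8 → write 8
  8×8 = 64 → write 0 carry 4
  2×8+4 = 20 → write 4 carry 1
  6×8+1 = 49 → write 1 carry 3
  2×8+3 = 19 → write 3 carry 1
  6×8+1 = 49 → write 1 carry 3
  remaining carry: 3

0x3131408A8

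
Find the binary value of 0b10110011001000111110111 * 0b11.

0b1000011001011010111100101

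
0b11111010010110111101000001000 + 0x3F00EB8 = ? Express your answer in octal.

0b11111010010110111101000001000 = 0o3722675010 in octal.
0x3F00EB8 = 0o374007270 in octal.
Add column by column in base 8, right to left:
  0+0 = 0
  1+7 = 0 carry 1
  0+2+1 = 3
  5+7 = 4 carry 1
  7+0+1 = 0 carry 1
  6+0+1 = 7
  2+4 = 6
  2+7 = 1 carry 1
  7+3+1 = 3 carry 1
  3+0+1 = 4

0o4316704300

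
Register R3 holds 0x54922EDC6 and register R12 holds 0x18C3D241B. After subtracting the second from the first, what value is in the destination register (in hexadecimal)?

Subtract column by column in base 16:
  6-B → B (borrow)
  C-1-1 → A
  D-4 → 9
  E-2 → C
  2-D → 5 (borrow)
  2-3-1 → E (borrow)
  9-C-1 → C (borrow)
  4-8-1 → B (borrow)
  5-1-1 → 3

0x3BCE5C9AB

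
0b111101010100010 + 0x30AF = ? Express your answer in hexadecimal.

0xAB51

0b111101010100010 = 0x7AA2 in hexadecimal.
Add column by column in base 16, right to left:
  2+F = 1 carry 1
  A+A+1 = 5 carry 1
  A+0+1 = B
  7+3 = A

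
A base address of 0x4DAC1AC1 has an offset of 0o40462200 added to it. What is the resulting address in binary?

0x4DAC1AC1 = 0b1001101101011000001101011000001 in binary.
0o40462200 = 0b100000100110010010000000 in binary.
Add column by column in base 2, right to left:
  1+0 = 1
  0+0 = 0
  0+0 = 0
  0+0 = 0
  0+0 = 0
  0+0 = 0
  1+0 = 1
  1+1 = 0 carry 1
  0+0+1 = 1
  1+0 = 1
  0+1 = 1
  1+0 = 1
  1+0 = 1
  0+1 = 1
  0+1 = 1
  0+0 = 0
  0+0 = 0
  0+1 = 1
  1+0 = 1
  1+0 = 1
  0+0 = 0
  1+0 = 1
  0+0 = 0
  1+1 = 0 carry 1
  1+0+1 = 0 carry 1
  0+0+1 = 1
  1+0 = 1
  1+0 = 1
  0+0 = 0
  0+0 = 0
  1+0 = 1

0b1001110001011100111111101000001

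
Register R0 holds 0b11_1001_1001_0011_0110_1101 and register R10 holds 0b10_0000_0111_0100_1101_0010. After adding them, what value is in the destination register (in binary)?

0b10110100000100000111111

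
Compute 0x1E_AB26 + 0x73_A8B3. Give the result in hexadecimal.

Add column by column in base 16, right to left:
  6+3 = 9
  2+B = D
  B+8 = 3 carry 1
  A+A+1 = 5 carry 1
  E+3+1 = 2 carry 1
  1+7+1 = 9

0x9253D9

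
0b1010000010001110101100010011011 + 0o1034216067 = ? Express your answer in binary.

0b1011000101110000111010011010010

0o1034216067 = 0b1000011100010001110000110111 in binary.
Add column by column in base 2, right to left:
  1+1 = 0 carry 1
  1+1+1 = 1 carry 1
  0+1+1 = 0 carry 1
  1+0+1 = 0 carry 1
  1+1+1 = 1 carry 1
  0+1+1 = 0 carry 1
  0+0+1 = 1
  1+0 = 1
  0+0 = 0
  0+0 = 0
  0+1 = 1
  1+1 = 0 carry 1
  1+1+1 = 1 carry 1
  0+0+1 = 1
  1+0 = 1
  0+0 = 0
  1+1 = 0 carry 1
  1+0+1 = 0 carry 1
  1+0+1 = 0 carry 1
  0+0+1 = 1
  0+1 = 1
  0+1 = 1
  1+1 = 0 carry 1
  0+0+1 = 1
  0+0 = 0
  0+0 = 0
  0+0 = 0
  0+1 = 1
  1+0 = 1
  0+0 = 0
  1+0 = 1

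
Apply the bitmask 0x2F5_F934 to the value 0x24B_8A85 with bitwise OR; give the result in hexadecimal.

0x2FFFBB5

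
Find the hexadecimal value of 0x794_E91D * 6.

0x2D7D76AE

Multiply each base-16 digit by 6, carrying:
  D×6 = 78 → write E carry 4
  1×6+4 = 10 → write A
  9×6 = 54 → write 6 carry 3
  E×6+3 = 87 → write 7 carry 5
  4×6+5 = 29 → write D carry 1
  9×6+1 = 55 → write 7 carry 3
  7×6+3 = 45 → write D carry 2
  remaining carry: 2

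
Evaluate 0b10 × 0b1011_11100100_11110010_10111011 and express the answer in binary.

0b10111110010011110010101110110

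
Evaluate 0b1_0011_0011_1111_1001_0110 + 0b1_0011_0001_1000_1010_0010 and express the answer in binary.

Add column by column in base 2, right to left:
  0+0 = 0
  1+1 = 0 carry 1
  1+0+1 = 0 carry 1
  0+0+1 = 1
  1+0 = 1
  0+1 = 1
  0+0 = 0
  1+1 = 0 carry 1
  1+0+1 = 0 carry 1
  1+0+1 = 0 carry 1
  1+0+1 = 0 carry 1
  1+1+1 = 1 carry 1
  1+1+1 = 1 carry 1
  1+0+1 = 0 carry 1
  0+0+1 = 1
  0+0 = 0
  1+1 = 0 carry 1
  1+1+1 = 1 carry 1
  0+0+1 = 1
  0+0 = 0
  1+1 = 0 carry 1
  final carry 1

0b1001100101100000111000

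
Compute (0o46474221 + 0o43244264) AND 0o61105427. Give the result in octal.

0o1100405

Add column by column in base 8, right to left:
  1+4 = 5
  2+6 = 0 carry 1
  2+2+1 = 5
  4+4 = 0 carry 1
  7+4+1 = 4 carry 1
  4+2+1 = 7
  6+3 = 1 carry 1
  4+4+1 = 1 carry 1
  final carry 1
Sum = 0o111740505; now AND with 0o61105427:
  1&0=0, 1&6=0, 1&1=1, 7&1=1, 4&0=0, 0&5=0, 5&4=4, 0&2=0, 5&7=5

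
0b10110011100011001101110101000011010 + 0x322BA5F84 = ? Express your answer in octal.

0b10110011100011001101110101000011010 = 0o263431565032 in octal.
0x322BA5F84 = 0o144256457604 in octal.
Add column by column in base 8, right to left:
  2+4 = 6
  3+0 = 3
  0+6 = 6
  5+7 = 4 carry 1
  6+5+1 = 4 carry 1
  5+4+1 = 2 carry 1
  1+6+1 = 0 carry 1
  3+5+1 = 1 carry 1
  4+2+1 = 7
  3+4 = 7
  6+4 = 2 carry 1
  2+1+1 = 4

0o427710244636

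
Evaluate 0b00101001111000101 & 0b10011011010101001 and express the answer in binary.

0b00001001010000001

AND bit by bit (1 only where both bits are 1):
  00101001111000101
& 10011011010101001
= 00001001010000001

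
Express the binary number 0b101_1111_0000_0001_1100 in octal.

Group the bits in threes: 001 011 111 000 000 011 100 → 1370034.

0o1370034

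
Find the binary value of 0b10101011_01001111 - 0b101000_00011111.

0b1000001100110000

Subtract column by column in base 2:
  1-1 → 0
  1-1 → 0
  1-1 → 0
  1-1 → 0
  0-1 → 1 (borrow)
  0-0-1 → 1 (borrow)
  1-0-1 → 0
  0-0 → 0
  1-0 → 1
  1-0 → 1
  0-0 → 0
  1-1 → 0
  0-0 → 0
  1-1 → 0
  0-0 → 0
  1-0 → 1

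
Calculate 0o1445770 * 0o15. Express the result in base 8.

Multiply each base-8 digit by 13, carrying:
  0×13 = 0 → write 0
  7×13 = 91 → write 3 carry 11
  7×13+11 = 102 → write 6 carry 12
  5×13+12 = 77 → write 5 carry 9
  4×13+9 = 61 → write 5 carry 7
  4×13+7 = 59 → write 3 carry 7
  1×13+7 = 20 → write 4 carry 2
  remaining carry: 2

0o24355630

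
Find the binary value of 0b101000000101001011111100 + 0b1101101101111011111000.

0b110101110011000111110100

Add column by column in base 2, right to left:
  0+0 = 0
  0+0 = 0
  1+0 = 1
  1+1 = 0 carry 1
  1+1+1 = 1 carry 1
  1+1+1 = 1 carry 1
  1+1+1 = 1 carry 1
  1+1+1 = 1 carry 1
  0+0+1 = 1
  1+1 = 0 carry 1
  0+1+1 = 0 carry 1
  0+1+1 = 0 carry 1
  1+1+1 = 1 carry 1
  0+0+1 = 1
  1+1 = 0 carry 1
  0+1+1 = 0 carry 1
  0+0+1 = 1
  0+1 = 1
  0+1 = 1
  0+0 = 0
  0+1 = 1
  1+1 = 0 carry 1
  0+0+1 = 1
  1+0 = 1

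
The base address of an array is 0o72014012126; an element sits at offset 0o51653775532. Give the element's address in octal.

0o143670007660

Add column by column in base 8, right to left:
  6+2 = 0 carry 1
  2+3+1 = 6
  1+5 = 6
  2+5 = 7
  1+7 = 0 carry 1
  0+7+1 = 0 carry 1
  4+3+1 = 0 carry 1
  1+5+1 = 7
  0+6 = 6
  2+1 = 3
  7+5 = 4 carry 1
  final carry 1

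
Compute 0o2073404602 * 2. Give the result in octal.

Multiply each base-8 digit by 2, carrying:
  2×2 = 4 → write 4
  0×2 = 0 → write 0
  6×2 = 12 → write 4 carry 1
  4×2+1 = 9 → write 1 carry 1
  0×2+1 = 1 → write 1
  4×2 = 8 → write 0 carry 1
  3×2+1 = 7 → write 7
  7×2 = 14 → write 6 carry 1
  0×2+1 = 1 → write 1
  2×2 = 4 → write 4

0o4167011404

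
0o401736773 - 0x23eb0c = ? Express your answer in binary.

0o401736773 = 0b100000001111011110111111011 in binary.
0x23eb0c = 0b1000111110101100001100 in binary.
Subtract column by column in base 2:
  1-0 → 1
  1-0 → 1
  0-1 → 1 (borrow)
  1-1-1 → 1 (borrow)
  1-0-1 → 0
  1-0 → 1
  1-0 → 1
  1-0 → 1
  1-1 → 0
  0-1 → 1 (borrow)
  1-0-1 → 0
  1-1 → 0
  1-0 → 1
  1-1 → 0
  0-1 → 1 (borrow)
  1-1-1 → 1 (borrow)
  1-1-1 → 1 (borrow)
  1-1-1 → 1 (borrow)
  1-0-1 → 0
  0-0 → 0
  0-0 → 0
  0-1 → 1 (borrow)
  0-0-1 → 1 (borrow)
  0-0-1 → 1 (borrow)
  0-0-1 → 1 (borrow)
  0-0-1 → 1 (borrow)
  1-0-1 → 0

0b11111000111101001011101111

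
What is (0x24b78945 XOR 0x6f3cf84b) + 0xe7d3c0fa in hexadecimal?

0x1335f3208

First 0x24b78945 XOR 0x6f3cf84b = 0x4b8b710e.
Add column by column in base 16, right to left:
  e+a = 8 carry 1
  0+f+1 = 0 carry 1
  1+0+1 = 2
  7+c = 3 carry 1
  b+3+1 = f
  8+d = 5 carry 1
  b+7+1 = 3 carry 1
  4+e+1 = 3 carry 1
  final carry 1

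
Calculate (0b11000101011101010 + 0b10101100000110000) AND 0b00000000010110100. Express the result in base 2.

0b10000

Add column by column in base 2, right to left:
  0+0 = 0
  1+0 = 1
  0+0 = 0
  1+0 = 1
  0+1 = 1
  1+1 = 0 carry 1
  1+0+1 = 0 carry 1
  1+0+1 = 0 carry 1
  0+0+1 = 1
  1+0 = 1
  0+0 = 0
  1+1 = 0 carry 1
  0+1+1 = 0 carry 1
  0+0+1 = 1
  0+1 = 1
  1+0 = 1
  1+1 = 0 carry 1
  final carry 1
Sum = 0b101110001100011010; now AND with 0b00000000010110100:
  101110001100011010
& 000000000010110100
= 000000000000010000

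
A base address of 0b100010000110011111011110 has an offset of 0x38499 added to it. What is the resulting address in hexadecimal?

0b100010000110011111011110 = 0x8867de in hexadecimal.
Add column by column in base 16, right to left:
  e+9 = 7 carry 1
  d+9+1 = 7 carry 1
  7+4+1 = c
  6+8 = e
  8+3 = b
  8+0 = 8

0x8bec77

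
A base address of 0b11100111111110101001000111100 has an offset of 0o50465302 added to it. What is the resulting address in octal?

0b11100111111110101001000111100 = 0o3477651074 in octal.
Add column by column in base 8, right to left:
  4+2 = 6
  7+0 = 7
  0+3 = 3
  1+5 = 6
  5+6 = 3 carry 1
  6+4+1 = 3 carry 1
  7+0+1 = 0 carry 1
  7+5+1 = 5 carry 1
  4+0+1 = 5
  3+0 = 3

0o3550336376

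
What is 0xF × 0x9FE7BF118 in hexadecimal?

0x95E9432068

Multiply each base-16 digit by 15, carrying:
  8×15 = 120 → write 8 carry 7
  1×15+7 = 22 → write 6 carry 1
  1×15+1 = 16 → write 0 carry 1
  F×15+1 = 226 → write 2 carry 14
  B×15+14 = 179 → write 3 carry 11
  7×15+11 = 116 → write 4 carry 7
  E×15+7 = 217 → write 9 carry 13
  F×15+13 = 238 → write E carry 14
  9×15+14 = 149 → write 5 carry 9
  remaining carry: 9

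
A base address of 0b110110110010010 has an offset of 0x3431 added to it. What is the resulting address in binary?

0b1010000111000011

0x3431 = 0b11010000110001 in binary.
Add column by column in base 2, right to left:
  0+1 = 1
  1+0 = 1
  0+0 = 0
  0+0 = 0
  1+1 = 0 carry 1
  0+1+1 = 0 carry 1
  0+0+1 = 1
  1+0 = 1
  1+0 = 1
  0+0 = 0
  1+1 = 0 carry 1
  1+0+1 = 0 carry 1
  0+1+1 = 0 carry 1
  1+1+1 = 1 carry 1
  1+0+1 = 0 carry 1
  final carry 1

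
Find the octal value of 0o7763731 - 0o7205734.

Subtract column by column in base 8:
  1-4 → 5 (borrow)
  3-3-1 → 7 (borrow)
  7-7-1 → 7 (borrow)
  3-5-1 → 5 (borrow)
  6-0-1 → 5
  7-2 → 5
  7-7 → 0

0o555775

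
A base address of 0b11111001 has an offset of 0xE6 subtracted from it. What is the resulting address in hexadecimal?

0x13

0b11111001 = 0xF9 in hexadecimal.
Subtract column by column in base 16:
  9-6 → 3
  F-E → 1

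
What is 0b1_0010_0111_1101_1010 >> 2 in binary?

0b100100111110110

Right shift by 2: drop the 2 least-significant bits.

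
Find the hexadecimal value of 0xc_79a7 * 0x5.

Multiply each base-16 digit by 5, carrying:
  7×5 = 35 → write 3 carry 2
  a×5+2 = 52 → write 4 carry 3
  9×5+3 = 48 → write 0 carry 3
  7×5+3 = 38 → write 6 carry 2
  c×5+2 = 62 → write e carry 3
  remaining carry: 3

0x3e6043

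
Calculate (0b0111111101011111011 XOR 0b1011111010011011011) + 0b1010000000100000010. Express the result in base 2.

First 0b0111111101011111011 XOR 0b1011111010011011011 = 0b1100000111000100000.
Add column by column in base 2, right to left:
  0+0 = 0
  0+1 = 1
  0+0 = 0
  0+0 = 0
  0+0 = 0
  1+0 = 1
  0+0 = 0
  0+0 = 0
  0+1 = 1
  1+0 = 1
  1+0 = 1
  1+0 = 1
  0+0 = 0
  0+0 = 0
  0+0 = 0
  0+0 = 0
  0+1 = 1
  1+0 = 1
  1+1 = 0 carry 1
  final carry 1

0b10110000111100100010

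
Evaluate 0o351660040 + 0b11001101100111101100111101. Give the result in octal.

0b11001101100111101100111101 = 0o315475475 in octal.
Add column by column in base 8, right to left:
  0+5 = 5
  4+7 = 3 carry 1
  0+4+1 = 5
  0+5 = 5
  6+7 = 5 carry 1
  6+4+1 = 3 carry 1
  1+5+1 = 7
  5+1 = 6
  3+3 = 6

0o667355535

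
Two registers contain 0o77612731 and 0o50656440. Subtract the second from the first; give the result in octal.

Subtract column by column in base 8:
  1-0 → 1
  3-4 → 7 (borrow)
  7-4-1 → 2
  2-6 → 4 (borrow)
  1-5-1 → 3 (borrow)
  6-6-1 → 7 (borrow)
  7-0-1 → 6
  7-5 → 2

0o26734271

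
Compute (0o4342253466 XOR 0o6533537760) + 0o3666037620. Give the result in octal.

First 0o4342253466 XOR 0o6533537760 = 0o2671764306.
Add column by column in base 8, right to left:
  6+0 = 6
  0+2 = 2
  3+6 = 1 carry 1
  4+7+1 = 4 carry 1
  6+3+1 = 2 carry 1
  7+0+1 = 0 carry 1
  1+6+1 = 0 carry 1
  7+6+1 = 6 carry 1
  6+6+1 = 5 carry 1
  2+3+1 = 6

0o6560024126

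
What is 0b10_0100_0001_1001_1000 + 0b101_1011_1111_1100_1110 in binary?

Add column by column in base 2, right to left:
  0+0 = 0
  0+1 = 1
  0+1 = 1
  1+1 = 0 carry 1
  1+0+1 = 0 carry 1
  0+0+1 = 1
  0+1 = 1
  1+1 = 0 carry 1
  1+1+1 = 1 carry 1
  0+1+1 = 0 carry 1
  0+1+1 = 0 carry 1
  0+1+1 = 0 carry 1
  0+1+1 = 0 carry 1
  0+1+1 = 0 carry 1
  1+0+1 = 0 carry 1
  0+1+1 = 0 carry 1
  0+1+1 = 0 carry 1
  1+0+1 = 0 carry 1
  0+1+1 = 0 carry 1
  final carry 1

0b10000000000101100110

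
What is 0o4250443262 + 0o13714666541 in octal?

Add column by column in base 8, right to left:
  2+1 = 3
  6+4 = 2 carry 1
  2+5+1 = 0 carry 1
  3+6+1 = 2 carry 1
  4+6+1 = 3 carry 1
  4+6+1 = 3 carry 1
  0+4+1 = 5
  5+1 = 6
  2+7 = 1 carry 1
  4+3+1 = 0 carry 1
  0+1+1 = 2

0o20165332023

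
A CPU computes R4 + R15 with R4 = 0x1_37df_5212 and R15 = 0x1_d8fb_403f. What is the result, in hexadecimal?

Add column by column in base 16, right to left:
  2+f = 1 carry 1
  1+3+1 = 5
  2+0 = 2
  5+4 = 9
  f+b = a carry 1
  d+f+1 = d carry 1
  7+8+1 = 0 carry 1
  3+d+1 = 1 carry 1
  1+1+1 = 3

0x310da9251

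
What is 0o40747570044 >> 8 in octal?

8 bits is not a whole number of base-8 digits; in binary: 100000111100111101111000000100100 >> 8 = 1000001111001111011110000.

0o101717360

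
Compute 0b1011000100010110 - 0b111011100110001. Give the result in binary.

0b11100111100101

Subtract column by column in base 2:
  0-1 → 1 (borrow)
  1-0-1 → 0
  1-0 → 1
  0-0 → 0
  1-1 → 0
  0-1 → 1 (borrow)
  0-0-1 → 1 (borrow)
  0-0-1 → 1 (borrow)
  1-1-1 → 1 (borrow)
  0-1-1 → 0 (borrow)
  0-1-1 → 0 (borrow)
  0-0-1 → 1 (borrow)
  1-1-1 → 1 (borrow)
  1-1-1 → 1 (borrow)
  0-1-1 → 0 (borrow)
  1-0-1 → 0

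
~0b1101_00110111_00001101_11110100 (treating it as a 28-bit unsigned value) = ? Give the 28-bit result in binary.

0b0010110010001111001000001011

Invert each bit: 1101001101110000110111110100 → 0010110010001111001000001011.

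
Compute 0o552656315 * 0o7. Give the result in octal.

Multiply each base-8 digit by 7, carrying:
  5×7 = 35 → write 3 carry 4
  1×7+4 = 11 → write 3 carry 1
  3×7+1 = 22 → write 6 carry 2
  6×7+2 = 44 → write 4 carry 5
  5×7+5 = 40 → write 0 carry 5
  6×7+5 = 47 → write 7 carry 5
  2×7+5 = 19 → write 3 carry 2
  5×7+2 = 37 → write 5 carry 4
  5×7+4 = 39 → write 7 carry 4
  remaining carry: 4

0o4753704633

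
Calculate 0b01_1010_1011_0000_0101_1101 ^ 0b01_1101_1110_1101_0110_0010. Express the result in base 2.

0b0001110101110100111111

XOR bit by bit (1 where the bits differ):
  0110101011000001011101
^ 0111011110110101100010
= 0001110101110100111111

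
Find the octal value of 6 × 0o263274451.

0o2064153366

Multiply each base-8 digit by 6, carrying:
  1×6 = 6 → write 6
  5×6 = 30 → write 6 carry 3
  4×6+3 = 27 → write 3 carry 3
  4×6+3 = 27 → write 3 carry 3
  7×6+3 = 45 → write 5 carry 5
  2×6+5 = 17 → write 1 carry 2
  3×6+2 = 20 → write 4 carry 2
  6×6+2 = 38 → write 6 carry 4
  2×6+4 = 16 → write 0 carry 2
  remaining carry: 2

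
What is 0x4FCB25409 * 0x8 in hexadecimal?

Multiply each base-16 digit by 8, carrying:
  9×8 = 72 → write 8 carry 4
  0×8+4 = 4 → write 4
  4×8 = 32 → write 0 carry 2
  5×8+2 = 42 → write A carry 2
  2×8+2 = 18 → write 2 carry 1
  B×8+1 = 89 → write 9 carry 5
  C×8+5 = 101 → write 5 carry 6
  F×8+6 = 126 → write E carry 7
  4×8+7 = 39 → write 7 carry 2
  remaining carry: 2

0x27E592A048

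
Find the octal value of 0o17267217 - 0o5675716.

Subtract column by column in base 8:
  7-6 → 1
  1-1 → 0
  2-7 → 3 (borrow)
  7-5-1 → 1
  6-7 → 7 (borrow)
  2-6-1 → 3 (borrow)
  7-5-1 → 1
  1-0 → 1

0o11371301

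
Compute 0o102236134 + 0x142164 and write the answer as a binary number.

0o102236134 = 0b1000010010011110001011100 in binary.
0x142164 = 0b101000010000101100100 in binary.
Add column by column in base 2, right to left:
  0+0 = 0
  0+0 = 0
  1+1 = 0 carry 1
  1+0+1 = 0 carry 1
  1+0+1 = 0 carry 1
  0+1+1 = 0 carry 1
  1+1+1 = 1 carry 1
  0+0+1 = 1
  0+1 = 1
  0+0 = 0
  1+0 = 1
  1+0 = 1
  1+0 = 1
  1+1 = 0 carry 1
  0+0+1 = 1
  0+0 = 0
  1+0 = 1
  0+0 = 0
  0+1 = 1
  1+0 = 1
  0+1 = 1
  0+0 = 0
  0+0 = 0
  0+0 = 0
  1+0 = 1

0b1000111010101110111000000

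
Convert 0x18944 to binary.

Expand each hex digit to 4 bits: 1=0001 8=1000 9=1001 4=0100 4=0100.

0b11000100101000100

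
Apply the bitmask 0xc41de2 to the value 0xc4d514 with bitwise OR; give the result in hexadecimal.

OR each hex digit independently (no carries):
  c|c=c, 4|4=4, d|1=d, 5|d=d, 1|e=f, 4|2=6

0xc4ddf6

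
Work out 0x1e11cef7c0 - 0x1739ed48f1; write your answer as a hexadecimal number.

Subtract column by column in base 16:
  0-1 → f (borrow)
  c-f-1 → c (borrow)
  7-8-1 → e (borrow)
  f-4-1 → a
  e-d → 1
  c-e → e (borrow)
  1-9-1 → 7 (borrow)
  1-3-1 → d (borrow)
  e-7-1 → 6
  1-1 → 0

0x6d7e1aecf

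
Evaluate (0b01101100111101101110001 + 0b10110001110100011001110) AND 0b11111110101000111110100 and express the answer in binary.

Add column by column in base 2, right to left:
  1+0 = 1
  0+1 = 1
  0+1 = 1
  0+1 = 1
  1+0 = 1
  1+0 = 1
  1+1 = 0 carry 1
  0+1+1 = 0 carry 1
  1+0+1 = 0 carry 1
  1+0+1 = 0 carry 1
  0+0+1 = 1
  1+1 = 0 carry 1
  1+0+1 = 0 carry 1
  1+1+1 = 1 carry 1
  1+1+1 = 1 carry 1
  0+1+1 = 0 carry 1
  0+0+1 = 1
  1+0 = 1
  1+0 = 1
  0+1 = 1
  1+1 = 0 carry 1
  1+0+1 = 0 carry 1
  0+1+1 = 0 carry 1
  final carry 1
Sum = 0b100011110110010000111111; now AND with 0b11111110101000111110100:
  100011110110010000111111
& 011111110101000111110100
= 000011110100000000110100

0b11110100000000110100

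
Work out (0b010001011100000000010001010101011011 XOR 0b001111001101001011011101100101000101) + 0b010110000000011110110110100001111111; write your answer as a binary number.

0b110100010001101010000011010010011101

First 0b010001011100000000010001010101011011 XOR 0b001111001101001011011101100101000101 = 0b011110010001001011001100110000011110.
Add column by column in base 2, right to left:
  0+1 = 1
  1+1 = 0 carry 1
  1+1+1 = 1 carry 1
  1+1+1 = 1 carry 1
  1+1+1 = 1 carry 1
  0+1+1 = 0 carry 1
  0+1+1 = 0 carry 1
  0+0+1 = 1
  0+0 = 0
  0+0 = 0
  1+0 = 1
  1+1 = 0 carry 1
  0+0+1 = 1
  0+1 = 1
  1+1 = 0 carry 1
  1+0+1 = 0 carry 1
  0+1+1 = 0 carry 1
  0+1+1 = 0 carry 1
  1+0+1 = 0 carry 1
  1+1+1 = 1 carry 1
  0+1+1 = 0 carry 1
  1+1+1 = 1 carry 1
  0+1+1 = 0 carry 1
  0+0+1 = 1
  1+0 = 1
  0+0 = 0
  0+0 = 0
  0+0 = 0
  1+0 = 1
  0+0 = 0
  0+0 = 0
  1+1 = 0 carry 1
  1+1+1 = 1 carry 1
  1+0+1 = 0 carry 1
  1+1+1 = 1 carry 1
  final carry 1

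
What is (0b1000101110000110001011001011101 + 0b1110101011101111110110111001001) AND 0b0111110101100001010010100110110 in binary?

Add column by column in base 2, right to left:
  1+1 = 0 carry 1
  0+0+1 = 1
  1+0 = 1
  1+1 = 0 carry 1
  1+0+1 = 0 carry 1
  0+0+1 = 1
  1+1 = 0 carry 1
  0+1+1 = 0 carry 1
  0+1+1 = 0 carry 1
  1+0+1 = 0 carry 1
  1+1+1 = 1 carry 1
  0+1+1 = 0 carry 1
  1+0+1 = 0 carry 1
  0+1+1 = 0 carry 1
  0+1+1 = 0 carry 1
  0+1+1 = 0 carry 1
  1+1+1 = 1 carry 1
  1+1+1 = 1 carry 1
  0+1+1 = 0 carry 1
  0+0+1 = 1
  0+1 = 1
  0+1 = 1
  1+1 = 0 carry 1
  1+0+1 = 0 carry 1
  1+1+1 = 1 carry 1
  0+0+1 = 1
  1+1 = 0 carry 1
  0+0+1 = 1
  0+1 = 1
  0+1 = 1
  1+1 = 0 carry 1
  final carry 1
Sum = 0b10111011001110110000010000100110; now AND with 0b0111110101100001010010100110110:
  10111011001110110000010000100110
& 00111110101100001010010100110110
= 00111010001100000000010000100110

0b111010001100000000010000100110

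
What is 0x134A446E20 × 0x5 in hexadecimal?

Multiply each base-16 digit by 5, carrying:
  0×5 = 0 → write 0
  2×5 = 10 → write A
  E×5 = 70 → write 6 carry 4
  6×5+4 = 34 → write 2 carry 2
  4×5+2 = 22 → write 6 carry 1
  4×5+1 = 21 → write 5 carry 1
  A×5+1 = 51 → write 3 carry 3
  4×5+3 = 23 → write 7 carry 1
  3×5+1 = 16 → write 0 carry 1
  1×5+1 = 6 → write 6

0x60735626A0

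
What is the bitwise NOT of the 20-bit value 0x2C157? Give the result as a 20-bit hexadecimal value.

Each hex digit d becomes F−d:
  2→D, C→3, 1→E, 5→A, 7→8

0xD3EA8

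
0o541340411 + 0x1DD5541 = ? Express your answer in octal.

0o730613112

0x1DD5541 = 0o167252501 in octal.
Add column by column in base 8, right to left:
  1+1 = 2
  1+0 = 1
  4+5 = 1 carry 1
  0+2+1 = 3
  4+5 = 1 carry 1
  3+2+1 = 6
  1+7 = 0 carry 1
  4+6+1 = 3 carry 1
  5+1+1 = 7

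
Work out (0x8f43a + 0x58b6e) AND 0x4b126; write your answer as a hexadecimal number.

0x43120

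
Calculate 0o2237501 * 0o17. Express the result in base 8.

0o42532317

Multiply each base-8 digit by 15, carrying:
  1×15 = 15 → write 7 carry 1
  0×15+1 = 1 → write 1
  5×15 = 75 → write 3 carry 9
  7×15+9 = 114 → write 2 carry 14
  3×15+14 = 59 → write 3 carry 7
  2×15+7 = 37 → write 5 carry 4
  2×15+4 = 34 → write 2 carry 4
  remaining carry: 4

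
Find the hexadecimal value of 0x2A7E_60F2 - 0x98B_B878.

0x20F2A87A

Subtract column by column in base 16:
  2-8 → A (borrow)
  F-7-1 → 7
  0-8 → 8 (borrow)
  6-B-1 → A (borrow)
  E-B-1 → 2
  7-8 → F (borrow)
  A-9-1 → 0
  2-0 → 2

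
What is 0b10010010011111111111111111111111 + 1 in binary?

The trailing 23 digits are 1 (max in base 2), so adding 1 cascades: they roll to 0 and the next digit up increments.

0b10010010100000000000000000000000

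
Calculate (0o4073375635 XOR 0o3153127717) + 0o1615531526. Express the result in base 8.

First 0o4073375635 XOR 0o3153127717 = 0o7120252122.
Add column by column in base 8, right to left:
  2+6 = 0 carry 1
  2+2+1 = 5
  1+5 = 6
  2+1 = 3
  5+3 = 0 carry 1
  2+5+1 = 0 carry 1
  0+5+1 = 6
  2+1 = 3
  1+6 = 7
  7+1 = 0 carry 1
  final carry 1

0o10736003650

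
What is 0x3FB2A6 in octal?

0o17731246

Expand each hex digit to 4 bits: 3=0011 F=1111 B=1011 2=0010 A=1010 6=0110.
Group the bits in threes: 001 111 111 011 001 010 100 110 → 17731246.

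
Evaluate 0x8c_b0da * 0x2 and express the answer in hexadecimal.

0x11961b4

Multiply each base-16 digit by 2, carrying:
  a×2 = 20 → write 4 carry 1
  d×2+1 = 27 → write b carry 1
  0×2+1 = 1 → write 1
  b×2 = 22 → write 6 carry 1
  c×2+1 = 25 → write 9 carry 1
  8×2+1 = 17 → write 1 carry 1
  remaining carry: 1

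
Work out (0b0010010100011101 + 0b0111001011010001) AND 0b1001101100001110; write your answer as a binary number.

0b1001001100001110

Add column by column in base 2, right to left:
  1+1 = 0 carry 1
  0+0+1 = 1
  1+0 = 1
  1+0 = 1
  1+1 = 0 carry 1
  0+0+1 = 1
  0+1 = 1
  0+1 = 1
  1+0 = 1
  0+1 = 1
  1+0 = 1
  0+0 = 0
  0+1 = 1
  1+1 = 0 carry 1
  0+1+1 = 0 carry 1
  final carry 1
Sum = 0b1001011111101110; now AND with 0b1001101100001110:
  1001011111101110
& 1001101100001110
= 1001001100001110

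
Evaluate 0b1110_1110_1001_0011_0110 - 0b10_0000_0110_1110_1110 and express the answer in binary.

Subtract column by column in base 2:
  0-0 → 0
  1-1 → 0
  1-1 → 0
  0-1 → 1 (borrow)
  1-0-1 → 0
  1-1 → 0
  0-1 → 1 (borrow)
  0-1-1 → 0 (borrow)
  1-0-1 → 0
  0-1 → 1 (borrow)
  0-1-1 → 0 (borrow)
  1-0-1 → 0
  0-0 → 0
  1-0 → 1
  1-0 → 1
  1-0 → 1
  0-0 → 0
  1-1 → 0
  1-0 → 1
  1-0 → 1

0b11001110001001001000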